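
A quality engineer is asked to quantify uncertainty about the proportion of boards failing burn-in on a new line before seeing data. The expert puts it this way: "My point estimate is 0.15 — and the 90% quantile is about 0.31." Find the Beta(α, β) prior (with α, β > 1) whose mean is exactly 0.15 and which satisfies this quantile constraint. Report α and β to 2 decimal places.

With mean 0.15 fixed, write α = 0.15s, β = 0.85s where s = α+β.
Need P(θ < 0.31) = 0.9 under Beta(0.15s, 0.85s). Normal approximation: (q−m)/√(m(1−m)/s) ≈ z_{0.9} = 1.28, so s ≈ 0.15·0.85·(1.28)²/(0.31−0.15)² = 8.2.
At s = 8.2: P(θ<0.31) ≈ 0.894. Adjusting to match 0.9 gives s ≈ 8.87.
So α = 0.15·8.87 ≈ 1.33, β = 0.85·8.87 ≈ 7.54.

α ≈ 1.33, β ≈ 7.54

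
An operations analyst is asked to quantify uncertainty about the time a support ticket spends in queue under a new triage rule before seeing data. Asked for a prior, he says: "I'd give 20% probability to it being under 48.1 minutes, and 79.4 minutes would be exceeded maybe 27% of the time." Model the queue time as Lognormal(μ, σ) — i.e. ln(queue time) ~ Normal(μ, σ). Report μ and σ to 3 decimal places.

If T ~ Lognormal(μ,σ) then ln T ~ Normal(μ,σ), so the p-quantile of ln T is μ + z_p·σ.
ln(48.1) = 3.873 and ln(79.4) = 4.374; z_{0.2} = -0.8416, z_{0.73} = 0.6128.
σ = (4.374 − 3.873)/(0.6128 − (-0.8416)) = 0.345.
μ = 3.873 − (-0.8416)·0.345 = 4.163.

μ ≈ 4.163, σ ≈ 0.345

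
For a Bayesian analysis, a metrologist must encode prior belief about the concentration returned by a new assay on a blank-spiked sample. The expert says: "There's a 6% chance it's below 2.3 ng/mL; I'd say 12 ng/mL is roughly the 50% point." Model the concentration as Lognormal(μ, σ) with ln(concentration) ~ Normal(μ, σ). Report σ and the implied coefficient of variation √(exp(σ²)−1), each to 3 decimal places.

If T ~ Lognormal(μ,σ) then ln T ~ Normal(μ,σ), so the p-quantile of ln T is μ + z_p·σ.
ln(2.3) = 0.8329 and ln(12) = 2.485; z_{0.06} = -1.555, z_{0.5} = 0.
σ = (2.485 − 0.8329)/(0 − (-1.555)) = 1.063.
μ = 0.8329 − (-1.555)·1.063 = 2.485.
CV = √(exp(σ²)−1) = √(exp(1.1290)−1) = 1.447.

σ ≈ 1.063, CV ≈ 1.447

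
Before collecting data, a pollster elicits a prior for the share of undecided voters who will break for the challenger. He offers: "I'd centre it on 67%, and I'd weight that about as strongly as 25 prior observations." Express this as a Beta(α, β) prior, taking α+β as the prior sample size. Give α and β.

Under the effective-sample-size interpretation, Beta(α, β) has prior mean α/(α+β) and prior sample size α+β.
So α+β = 25 and α/(α+β) = 0.67, giving α = 0.67·25 = 16.75 and β = 25 − 16.75 = 8.25.

α = 16.75, β = 8.25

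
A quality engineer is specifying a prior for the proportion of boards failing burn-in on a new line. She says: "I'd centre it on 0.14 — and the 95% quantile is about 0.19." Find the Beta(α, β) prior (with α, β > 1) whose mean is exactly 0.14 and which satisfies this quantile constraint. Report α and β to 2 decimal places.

With mean 0.14 fixed, write α = 0.14s, β = 0.86s where s = α+β.
Need P(θ < 0.19) = 0.95 under Beta(0.14s, 0.86s). Normal approximation: (q−m)/√(m(1−m)/s) ≈ z_{0.95} = 1.64, so s ≈ 0.14·0.86·(1.64)²/(0.19−0.14)² = 130.3.
At s = 130.3: P(θ<0.19) ≈ 0.941. Adjusting to match 0.95 gives s ≈ 144.56.
So α = 0.14·144.56 ≈ 20.24, β = 0.86·144.56 ≈ 124.32.

α ≈ 20.24, β ≈ 124.32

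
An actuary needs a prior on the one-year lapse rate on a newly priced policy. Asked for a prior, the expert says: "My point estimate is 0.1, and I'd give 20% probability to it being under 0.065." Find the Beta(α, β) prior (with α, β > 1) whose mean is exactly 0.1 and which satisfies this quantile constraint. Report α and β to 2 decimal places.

α ≈ 5.39, β ≈ 48.54

With mean 0.1 fixed, write α = 0.1s, β = 0.9s where s = α+β.
Need P(θ < 0.065) = 0.2 under Beta(0.1s, 0.9s). Normal approximation: (q−m)/√(m(1−m)/s) ≈ z_{0.2} = -0.842, so s ≈ 0.1·0.9·(-0.842)²/(0.065−0.1)² = 52.0.
At s = 52.0: P(θ<0.065) ≈ 0.206. Adjusting to match 0.2 gives s ≈ 53.93.
So α = 0.1·53.93 ≈ 5.39, β = 0.9·53.93 ≈ 48.54.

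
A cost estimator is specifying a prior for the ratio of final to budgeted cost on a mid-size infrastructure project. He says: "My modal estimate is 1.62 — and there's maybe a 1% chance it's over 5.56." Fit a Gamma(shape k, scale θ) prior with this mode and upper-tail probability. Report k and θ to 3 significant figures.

Gamma(k,θ) with k>1 has mode (k−1)θ, so θ = 1.62/(k−1).
Need P(X < 5.56) = 0.99 with θ tied to k this way. Start at k = 2, θ = 1.62: P(X<5.56) ≈ 0.857.
Too low — raise k to concentrate. Iterating converges to k ≈ 3.86.
Then θ = 1.62/(3.86−1) ≈ 0.566.

k ≈ 3.86, θ ≈ 0.566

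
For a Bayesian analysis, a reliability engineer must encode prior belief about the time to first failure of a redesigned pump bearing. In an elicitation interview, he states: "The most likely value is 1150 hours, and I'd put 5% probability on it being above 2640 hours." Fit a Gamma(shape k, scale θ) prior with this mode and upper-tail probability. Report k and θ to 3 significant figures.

k ≈ 4.97, θ ≈ 290

Gamma(k,θ) with k>1 has mode (k−1)θ, so θ = 1150/(k−1).
Need P(X < 2640) = 0.95 with θ tied to k this way. Start at k = 2, θ = 1150: P(X<2640) ≈ 0.668.
Too low — raise k to concentrate. Iterating converges to k ≈ 4.97.
Then θ = 1150/(4.97−1) ≈ 290.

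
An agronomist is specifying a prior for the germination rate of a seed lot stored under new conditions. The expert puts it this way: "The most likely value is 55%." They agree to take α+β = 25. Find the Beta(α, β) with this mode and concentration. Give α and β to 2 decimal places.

α = 13.65, β = 11.35

For α,β > 1 the Beta mode is (α−1)/(α+β−2). With α+β = 25, the mode is (α−1)/23.
Set (α−1)/23 = 0.55 → α = 1 + 0.55·23 = 13.65.
β = 25 − α = 11.35.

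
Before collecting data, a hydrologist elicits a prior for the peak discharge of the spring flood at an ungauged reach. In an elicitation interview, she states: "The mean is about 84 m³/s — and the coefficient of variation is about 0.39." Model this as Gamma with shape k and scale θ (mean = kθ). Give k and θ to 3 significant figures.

k ≈ 6.57, θ ≈ 12.8

For Gamma(k, scale θ): mean = kθ, variance = kθ², so CV = 1/√k.
CV = 0.39, hence k = 1/CV² = 6.57.
Then θ = mean/k = 84/6.57 = 12.8.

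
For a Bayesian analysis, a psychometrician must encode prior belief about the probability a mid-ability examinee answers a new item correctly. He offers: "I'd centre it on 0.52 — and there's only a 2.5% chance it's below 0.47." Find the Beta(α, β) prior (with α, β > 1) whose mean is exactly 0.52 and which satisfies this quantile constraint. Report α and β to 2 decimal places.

α ≈ 199.49, β ≈ 184.14

With mean 0.52 fixed, write α = 0.52s, β = 0.48s where s = α+β.
Need P(θ < 0.47) = 0.025 under Beta(0.52s, 0.48s). Normal approximation: (q−m)/√(m(1−m)/s) ≈ z_{0.025} = -1.96, so s ≈ 0.52·0.48·(-1.96)²/(0.47−0.52)² = 383.5.
At s = 383.5: P(θ<0.47) ≈ 0.025. Adjusting to match 0.025 gives s ≈ 383.63.
So α = 0.52·383.63 ≈ 199.49, β = 0.48·383.63 ≈ 184.14.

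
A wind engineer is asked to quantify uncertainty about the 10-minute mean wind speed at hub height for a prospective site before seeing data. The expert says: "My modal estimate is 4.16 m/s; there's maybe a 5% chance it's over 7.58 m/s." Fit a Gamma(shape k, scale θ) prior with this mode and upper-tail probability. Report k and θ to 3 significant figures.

k ≈ 8.74, θ ≈ 0.538

Gamma(k,θ) with k>1 has mode (k−1)θ, so θ = 4.16/(k−1).
Need P(X < 7.58) = 0.95 with θ tied to k this way. Start at k = 2, θ = 4.16: P(X<7.58) ≈ 0.544.
Too low — raise k to concentrate. Iterating converges to k ≈ 8.74.
Then θ = 4.16/(8.74−1) ≈ 0.538.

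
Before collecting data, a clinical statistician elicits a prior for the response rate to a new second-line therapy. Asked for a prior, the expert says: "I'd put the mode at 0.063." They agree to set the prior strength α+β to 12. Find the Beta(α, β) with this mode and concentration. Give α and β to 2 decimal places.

α = 1.63, β = 10.37

For α,β > 1 the Beta mode is (α−1)/(α+β−2). With α+β = 12, the mode is (α−1)/10.
Set (α−1)/10 = 0.063 → α = 1 + 0.063·10 = 1.63.
β = 12 − α = 10.37.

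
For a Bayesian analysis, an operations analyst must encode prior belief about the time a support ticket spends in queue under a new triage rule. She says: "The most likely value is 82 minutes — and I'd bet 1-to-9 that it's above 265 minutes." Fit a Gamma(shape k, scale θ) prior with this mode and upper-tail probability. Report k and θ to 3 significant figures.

Gamma(k,θ) with k>1 has mode (k−1)θ, so θ = 82/(k−1).
Need P(X < 265) = 0.9 with θ tied to k this way. Start at k = 2, θ = 82: P(X<265) ≈ 0.833.
Too low — raise k to concentrate. Iterating converges to k ≈ 2.37.
Then θ = 82/(2.37−1) ≈ 59.8.

k ≈ 2.37, θ ≈ 59.8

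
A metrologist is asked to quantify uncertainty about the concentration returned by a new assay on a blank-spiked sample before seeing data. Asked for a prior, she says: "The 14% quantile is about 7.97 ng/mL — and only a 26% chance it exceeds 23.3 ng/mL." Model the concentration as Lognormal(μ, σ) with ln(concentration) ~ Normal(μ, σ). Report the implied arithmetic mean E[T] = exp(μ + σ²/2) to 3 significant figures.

If T ~ Lognormal(μ,σ) then ln T ~ Normal(μ,σ), so the p-quantile of ln T is μ + z_p·σ.
ln(7.97) = 2.076 and ln(23.3) = 3.148; z_{0.14} = -1.08, z_{0.74} = 0.6433.
σ = (3.148 − 2.076)/(0.6433 − (-1.08)) = 0.622.
μ = 2.076 − (-1.08)·0.622 = 2.748.
E[T] = exp(μ + σ²/2) = exp(2.748 + 0.1937) = 18.9 ng/mL.

E[T] ≈ 18.9 ng/mL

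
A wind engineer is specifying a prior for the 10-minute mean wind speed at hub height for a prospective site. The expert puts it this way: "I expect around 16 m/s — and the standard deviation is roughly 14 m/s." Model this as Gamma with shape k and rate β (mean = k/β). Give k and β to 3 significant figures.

For Gamma(k, rate β): mean = k/β, variance = k/β², so CV = 1/√k.
CV = SD/mean = 14/16 = 0.875, hence k = 1/CV² = 1.31.
Then β = k/mean = 1.31/16 = 0.0816.

k ≈ 1.31, β ≈ 0.0816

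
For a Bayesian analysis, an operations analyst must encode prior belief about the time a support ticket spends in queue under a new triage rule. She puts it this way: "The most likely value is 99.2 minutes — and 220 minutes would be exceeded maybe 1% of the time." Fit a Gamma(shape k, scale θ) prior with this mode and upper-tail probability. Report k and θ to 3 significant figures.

Gamma(k,θ) with k>1 has mode (k−1)θ, so θ = 99.2/(k−1).
Need P(X < 220) = 0.99 with θ tied to k this way. Start at k = 2, θ = 99.2: P(X<220) ≈ 0.650.
Too low — raise k to concentrate. Iterating converges to k ≈ 8.59.
Then θ = 99.2/(8.59−1) ≈ 13.1.

k ≈ 8.59, θ ≈ 13.1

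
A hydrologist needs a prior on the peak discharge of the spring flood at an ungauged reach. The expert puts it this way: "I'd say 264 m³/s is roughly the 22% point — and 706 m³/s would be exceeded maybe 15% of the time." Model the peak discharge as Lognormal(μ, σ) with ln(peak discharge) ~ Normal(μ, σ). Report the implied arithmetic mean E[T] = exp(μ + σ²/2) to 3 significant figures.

If T ~ Lognormal(μ,σ) then ln T ~ Normal(μ,σ), so the p-quantile of ln T is μ + z_p·σ.
ln(264) = 5.576 and ln(706) = 6.56; z_{0.22} = -0.7722, z_{0.85} = 1.036.
σ = (6.56 − 5.576)/(1.036 − (-0.7722)) = 0.544.
μ = 5.576 − (-0.7722)·0.544 = 5.996.
E[T] = exp(μ + σ²/2) = exp(5.996 + 0.1479) = 466 m³/s.

E[T] ≈ 466 m³/s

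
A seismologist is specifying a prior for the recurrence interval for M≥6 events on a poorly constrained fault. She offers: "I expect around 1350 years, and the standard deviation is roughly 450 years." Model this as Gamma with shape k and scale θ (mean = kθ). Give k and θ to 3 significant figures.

k ≈ 9, θ ≈ 150

For Gamma(k, scale θ): mean = kθ, variance = kθ², so CV = 1/√k.
CV = SD/mean = 450/1350 = 0.3333, hence k = 1/CV² = 9.
Then θ = mean/k = 1350/9 = 150.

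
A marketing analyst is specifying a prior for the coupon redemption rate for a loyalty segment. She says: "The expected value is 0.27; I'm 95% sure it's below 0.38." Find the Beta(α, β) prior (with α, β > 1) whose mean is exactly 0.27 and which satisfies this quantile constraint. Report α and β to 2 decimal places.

With mean 0.27 fixed, write α = 0.27s, β = 0.73s where s = α+β.
Need P(θ < 0.38) = 0.95 under Beta(0.27s, 0.73s). Normal approximation: (q−m)/√(m(1−m)/s) ≈ z_{0.95} = 1.64, so s ≈ 0.27·0.73·(1.64)²/(0.38−0.27)² = 44.1.
At s = 44.1: P(θ<0.38) ≈ 0.943. Adjusting to match 0.95 gives s ≈ 47.73.
So α = 0.27·47.73 ≈ 12.89, β = 0.73·47.73 ≈ 34.84.

α ≈ 12.89, β ≈ 34.84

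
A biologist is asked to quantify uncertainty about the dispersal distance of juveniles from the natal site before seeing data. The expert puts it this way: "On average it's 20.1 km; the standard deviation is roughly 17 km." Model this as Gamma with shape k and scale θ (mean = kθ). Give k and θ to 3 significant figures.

k ≈ 1.4, θ ≈ 14.4

For Gamma(k, scale θ): mean = kθ, variance = kθ², so CV = 1/√k.
CV = SD/mean = 17/20.1 = 0.8458, hence k = 1/CV² = 1.4.
Then θ = mean/k = 20.1/1.4 = 14.4.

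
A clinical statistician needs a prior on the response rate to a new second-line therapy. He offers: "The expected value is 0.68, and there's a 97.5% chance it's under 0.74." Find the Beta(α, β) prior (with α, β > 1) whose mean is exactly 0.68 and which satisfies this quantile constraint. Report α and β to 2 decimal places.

With mean 0.68 fixed, write α = 0.68s, β = 0.32s where s = α+β.
Need P(θ < 0.74) = 0.975 under Beta(0.68s, 0.32s). Normal approximation: (q−m)/√(m(1−m)/s) ≈ z_{0.975} = 1.96, so s ≈ 0.68·0.32·(1.96)²/(0.74−0.68)² = 232.2.
At s = 232.2: P(θ<0.74) ≈ 0.978. Adjusting to match 0.975 gives s ≈ 219.07.
So α = 0.68·219.07 ≈ 148.97, β = 0.32·219.07 ≈ 70.10.

α ≈ 148.97, β ≈ 70.10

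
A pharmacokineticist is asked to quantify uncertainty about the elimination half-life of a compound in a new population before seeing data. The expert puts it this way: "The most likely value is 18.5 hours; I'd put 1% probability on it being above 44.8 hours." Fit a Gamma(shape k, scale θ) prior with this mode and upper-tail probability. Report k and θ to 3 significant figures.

Gamma(k,θ) with k>1 has mode (k−1)θ, so θ = 18.5/(k−1).
Need P(X < 44.8) = 0.99 with θ tied to k this way. Start at k = 2, θ = 18.5: P(X<44.8) ≈ 0.696.
Too low — raise k to concentrate. Iterating converges to k ≈ 7.04.
Then θ = 18.5/(7.04−1) ≈ 3.06.

k ≈ 7.04, θ ≈ 3.06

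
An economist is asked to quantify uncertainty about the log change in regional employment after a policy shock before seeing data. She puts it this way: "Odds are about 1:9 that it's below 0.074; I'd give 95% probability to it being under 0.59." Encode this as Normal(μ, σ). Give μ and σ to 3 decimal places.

μ = 0.300, σ = 0.176

For Normal(μ,σ), the p-quantile is μ + z_p·σ. Here z_{0.1} = -1.282, z_{0.95} = 1.645.
So 0.074 = μ − 1.282σ and 0.59 = μ + 1.645σ.
Subtracting: σ = (0.59 − 0.074)/(1.645 − (-1.282)) = 0.176.
Then μ = 0.074 − (-1.282)·0.176 = 0.300.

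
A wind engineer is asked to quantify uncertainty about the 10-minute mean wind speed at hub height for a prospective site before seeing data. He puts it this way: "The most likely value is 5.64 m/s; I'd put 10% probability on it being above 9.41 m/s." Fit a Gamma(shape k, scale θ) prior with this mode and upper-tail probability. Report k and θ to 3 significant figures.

Gamma(k,θ) with k>1 has mode (k−1)θ, so θ = 5.64/(k−1).
Need P(X < 9.41) = 0.9 with θ tied to k this way. Start at k = 2, θ = 5.64: P(X<9.41) ≈ 0.497.
Too low — raise k to concentrate. Iterating converges to k ≈ 8.21.
Then θ = 5.64/(8.21−1) ≈ 0.782.

k ≈ 8.21, θ ≈ 0.782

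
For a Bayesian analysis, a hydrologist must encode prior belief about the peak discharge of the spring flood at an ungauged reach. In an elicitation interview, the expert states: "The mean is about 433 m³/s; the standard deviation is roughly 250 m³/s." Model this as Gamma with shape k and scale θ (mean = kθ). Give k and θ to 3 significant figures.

k ≈ 3, θ ≈ 144

For Gamma(k, scale θ): mean = kθ, variance = kθ², so CV = 1/√k.
CV = SD/mean = 250/433 = 0.5774, hence k = 1/CV² = 3.
Then θ = mean/k = 433/3 = 144.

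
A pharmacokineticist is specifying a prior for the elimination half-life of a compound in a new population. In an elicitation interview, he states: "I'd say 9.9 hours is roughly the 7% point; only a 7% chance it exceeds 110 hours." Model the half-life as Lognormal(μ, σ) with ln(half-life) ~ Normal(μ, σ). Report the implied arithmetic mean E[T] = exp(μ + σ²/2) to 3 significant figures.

If T ~ Lognormal(μ,σ) then ln T ~ Normal(μ,σ), so the p-quantile of ln T is μ + z_p·σ.
ln(9.9) = 2.293 and ln(110) = 4.7; z_{0.07} = -1.476, z_{0.93} = 1.476.
σ = (4.7 − 2.293)/(1.476 − (-1.476)) = 0.816.
μ = 2.293 − (-1.476)·0.816 = 3.497.
E[T] = exp(μ + σ²/2) = exp(3.497 + 0.3328) = 46 hours.

E[T] ≈ 46 hours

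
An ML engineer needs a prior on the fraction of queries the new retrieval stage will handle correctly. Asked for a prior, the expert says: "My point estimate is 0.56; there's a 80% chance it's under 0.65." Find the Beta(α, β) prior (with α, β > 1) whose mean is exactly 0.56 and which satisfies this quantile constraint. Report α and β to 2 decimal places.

With mean 0.56 fixed, write α = 0.56s, β = 0.44s where s = α+β.
Need P(θ < 0.65) = 0.8 under Beta(0.56s, 0.44s). Normal approximation: (q−m)/√(m(1−m)/s) ≈ z_{0.8} = 0.842, so s ≈ 0.56·0.44·(0.842)²/(0.65−0.56)² = 21.5.
At s = 21.5: P(θ<0.65) ≈ 0.798. Adjusting to match 0.8 gives s ≈ 21.90.
So α = 0.56·21.90 ≈ 12.27, β = 0.44·21.90 ≈ 9.64.

α ≈ 12.27, β ≈ 9.64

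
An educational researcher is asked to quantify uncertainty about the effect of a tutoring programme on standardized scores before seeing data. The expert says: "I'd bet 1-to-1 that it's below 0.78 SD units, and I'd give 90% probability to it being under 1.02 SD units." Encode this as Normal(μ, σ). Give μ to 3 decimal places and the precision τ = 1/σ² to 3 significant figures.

μ = 0.780, τ = 28.5

The p-quantile of Normal(μ,σ) is μ + z_p·σ, with z_{0.5} = 0 and z_{0.9} = 1.282.
Eliminate σ: μ = (z₂·x₁ − z₁·x₂)/(z₂ − z₁) = (1.282·0.78 − (0)·1.02)/1.282 = 0.780.
Then σ = (x₂ − x₁)/(z₂ − z₁) = (1.02 − 0.78)/1.282 = 0.187.
Precision τ = 1/σ² = 1/0.1873² = 28.5.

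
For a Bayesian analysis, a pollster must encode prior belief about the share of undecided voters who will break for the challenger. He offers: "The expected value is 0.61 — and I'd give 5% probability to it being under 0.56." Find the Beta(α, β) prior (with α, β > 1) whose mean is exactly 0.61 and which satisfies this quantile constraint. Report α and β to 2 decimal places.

With mean 0.61 fixed, write α = 0.61s, β = 0.39s where s = α+β.
Need P(θ < 0.56) = 0.05 under Beta(0.61s, 0.39s). Normal approximation: (q−m)/√(m(1−m)/s) ≈ z_{0.05} = -1.64, so s ≈ 0.61·0.39·(-1.64)²/(0.56−0.61)² = 257.5.
At s = 257.5: P(θ<0.56) ≈ 0.051. Adjusting to match 0.05 gives s ≈ 261.56.
So α = 0.61·261.56 ≈ 159.55, β = 0.39·261.56 ≈ 102.01.

α ≈ 159.55, β ≈ 102.01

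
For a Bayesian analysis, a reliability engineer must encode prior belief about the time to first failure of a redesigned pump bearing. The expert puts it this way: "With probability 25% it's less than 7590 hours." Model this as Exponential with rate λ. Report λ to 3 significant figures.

P(T < 7590.0) = 1 − e^(−λ·7590.0) = 0.25, so λ = −ln(1−0.25)/7590.0 = −ln(0.75)/7590.0 = 3.79e-05.

λ ≈ 3.79e-05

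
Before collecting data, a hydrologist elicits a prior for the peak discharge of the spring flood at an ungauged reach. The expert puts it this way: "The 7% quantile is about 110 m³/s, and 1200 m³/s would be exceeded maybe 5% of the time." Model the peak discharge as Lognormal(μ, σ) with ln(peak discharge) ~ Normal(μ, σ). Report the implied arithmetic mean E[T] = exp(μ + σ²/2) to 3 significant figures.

E[T] ≈ 457 m³/s

If T ~ Lognormal(μ,σ) then ln T ~ Normal(μ,σ), so the p-quantile of ln T is μ + z_p·σ.
ln(110) = 4.7 and ln(1200) = 7.09; z_{0.07} = -1.476, z_{0.95} = 1.645.
σ = (7.09 − 4.7)/(1.645 − (-1.476)) = 0.766.
μ = 4.7 − (-1.476)·0.766 = 5.831.
E[T] = exp(μ + σ²/2) = exp(5.831 + 0.2932) = 457 m³/s.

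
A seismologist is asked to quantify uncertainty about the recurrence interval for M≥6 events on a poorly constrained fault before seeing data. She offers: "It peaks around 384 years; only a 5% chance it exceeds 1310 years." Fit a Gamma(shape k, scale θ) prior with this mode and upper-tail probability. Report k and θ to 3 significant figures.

k ≈ 2.72, θ ≈ 223

Gamma(k,θ) with k>1 has mode (k−1)θ, so θ = 384/(k−1).
Need P(X < 1310) = 0.95 with θ tied to k this way. Start at k = 2, θ = 384: P(X<1310) ≈ 0.854.
Too low — raise k to concentrate. Iterating converges to k ≈ 2.72.
Then θ = 384/(2.72−1) ≈ 223.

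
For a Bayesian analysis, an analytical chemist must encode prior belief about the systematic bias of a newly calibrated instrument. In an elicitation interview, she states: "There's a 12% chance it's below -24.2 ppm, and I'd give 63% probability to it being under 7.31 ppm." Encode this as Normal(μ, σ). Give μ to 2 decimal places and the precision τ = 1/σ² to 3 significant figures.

μ = 0.37, τ = 0.00229

The p-quantile of Normal(μ,σ) is μ + z_p·σ, with z_{0.12} = -1.175 and z_{0.63} = 0.3319.
Eliminate σ: μ = (z₂·x₁ − z₁·x₂)/(z₂ − z₁) = (0.3319·-24.2 − (-1.175)·7.31)/1.507 = 0.37.
Then σ = (x₂ − x₁)/(z₂ − z₁) = (7.31 − -24.2)/1.507 = 20.91.
Precision τ = 1/σ² = 1/20.91² = 0.00229.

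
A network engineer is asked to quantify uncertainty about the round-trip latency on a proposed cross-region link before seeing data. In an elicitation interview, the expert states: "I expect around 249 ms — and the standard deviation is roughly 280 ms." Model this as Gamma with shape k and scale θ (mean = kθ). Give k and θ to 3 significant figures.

k ≈ 0.791, θ ≈ 315

For Gamma(k, scale θ): mean = kθ, variance = kθ², so CV = 1/√k.
CV = SD/mean = 280/249 = 1.124, hence k = 1/CV² = 0.791.
Then θ = mean/k = 249/0.791 = 315.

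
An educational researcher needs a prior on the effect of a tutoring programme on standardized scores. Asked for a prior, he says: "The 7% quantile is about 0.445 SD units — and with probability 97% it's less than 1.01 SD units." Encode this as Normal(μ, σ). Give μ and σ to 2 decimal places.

μ = 0.69, σ = 0.17

For Normal(μ,σ), the p-quantile is μ + z_p·σ. Here z_{0.07} = -1.476, z_{0.97} = 1.881.
So 0.445 = μ − 1.476σ and 1.01 = μ + 1.881σ.
Subtracting: σ = (1.01 − 0.445)/(1.881 − (-1.476)) = 0.17.
Then μ = 0.445 − (-1.476)·0.17 = 0.69.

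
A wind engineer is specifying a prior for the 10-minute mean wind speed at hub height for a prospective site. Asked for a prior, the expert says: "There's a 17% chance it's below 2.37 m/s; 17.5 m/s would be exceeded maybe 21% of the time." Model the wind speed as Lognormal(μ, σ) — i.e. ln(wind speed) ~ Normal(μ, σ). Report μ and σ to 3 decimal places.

If T ~ Lognormal(μ,σ) then ln T ~ Normal(μ,σ), so the p-quantile of ln T is μ + z_p·σ.
ln(2.37) = 0.8629 and ln(17.5) = 2.862; z_{0.17} = -0.9542, z_{0.79} = 0.8064.
σ = (2.862 − 0.8629)/(0.8064 − (-0.9542)) = 1.136.
μ = 0.8629 − (-0.9542)·1.136 = 1.946.

μ ≈ 1.946, σ ≈ 1.136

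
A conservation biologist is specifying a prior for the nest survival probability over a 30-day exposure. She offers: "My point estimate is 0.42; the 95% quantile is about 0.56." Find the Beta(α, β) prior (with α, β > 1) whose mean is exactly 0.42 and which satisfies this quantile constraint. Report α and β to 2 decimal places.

With mean 0.42 fixed, write α = 0.42s, β = 0.58s where s = α+β.
Need P(θ < 0.56) = 0.95 under Beta(0.42s, 0.58s). Normal approximation: (q−m)/√(m(1−m)/s) ≈ z_{0.95} = 1.64, so s ≈ 0.42·0.58·(1.64)²/(0.56−0.42)² = 33.6.
At s = 33.6: P(θ<0.56) ≈ 0.949. Adjusting to match 0.95 gives s ≈ 34.06.
So α = 0.42·34.06 ≈ 14.31, β = 0.58·34.06 ≈ 19.76.

α ≈ 14.31, β ≈ 19.76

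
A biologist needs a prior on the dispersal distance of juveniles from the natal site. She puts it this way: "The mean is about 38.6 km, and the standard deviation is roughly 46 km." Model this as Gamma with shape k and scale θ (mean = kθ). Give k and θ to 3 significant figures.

For Gamma(k, scale θ): mean = kθ, variance = kθ², so CV = 1/√k.
CV = SD/mean = 46/38.6 = 1.192, hence k = 1/CV² = 0.704.
Then θ = mean/k = 38.6/0.704 = 54.8.

k ≈ 0.704, θ ≈ 54.8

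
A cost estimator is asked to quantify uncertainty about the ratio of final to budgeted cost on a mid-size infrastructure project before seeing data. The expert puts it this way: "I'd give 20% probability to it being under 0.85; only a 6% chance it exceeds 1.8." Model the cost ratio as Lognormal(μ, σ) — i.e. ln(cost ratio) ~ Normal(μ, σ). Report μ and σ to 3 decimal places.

If T ~ Lognormal(μ,σ) then ln T ~ Normal(μ,σ), so the p-quantile of ln T is μ + z_p·σ.
ln(0.85) = -0.1625 and ln(1.8) = 0.5878; z_{0.2} = -0.8416, z_{0.94} = 1.555.
σ = (0.5878 − -0.1625)/(1.555 − (-0.8416)) = 0.313.
μ = -0.1625 − (-0.8416)·0.313 = 0.101.

μ ≈ 0.101, σ ≈ 0.313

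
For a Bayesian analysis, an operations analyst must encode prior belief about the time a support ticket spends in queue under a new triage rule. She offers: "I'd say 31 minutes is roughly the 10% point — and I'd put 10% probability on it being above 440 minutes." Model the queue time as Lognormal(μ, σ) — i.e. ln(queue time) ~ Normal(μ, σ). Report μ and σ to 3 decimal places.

If T ~ Lognormal(μ,σ) then ln T ~ Normal(μ,σ), so the p-quantile of ln T is μ + z_p·σ.
ln(31) = 3.434 and ln(440) = 6.087; z_{0.1} = -1.282, z_{0.9} = 1.282.
σ = (6.087 − 3.434)/(1.282 − (-1.282)) = 1.035.
μ = 3.434 − (-1.282)·1.035 = 4.760.

μ ≈ 4.760, σ ≈ 1.035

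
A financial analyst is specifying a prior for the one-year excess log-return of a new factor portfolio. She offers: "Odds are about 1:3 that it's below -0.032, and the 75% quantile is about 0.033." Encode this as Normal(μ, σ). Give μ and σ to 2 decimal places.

μ = 0.00, σ = 0.05

For Normal(μ,σ), the p-quantile is μ + z_p·σ. Here z_{0.25} = -0.6745, z_{0.75} = 0.6745.
So -0.032 = μ − 0.6745σ and 0.033 = μ + 0.6745σ.
Subtracting: σ = (0.033 − -0.032)/(0.6745 − (-0.6745)) = 0.05.
Then μ = -0.032 − (-0.6745)·0.05 = 0.00.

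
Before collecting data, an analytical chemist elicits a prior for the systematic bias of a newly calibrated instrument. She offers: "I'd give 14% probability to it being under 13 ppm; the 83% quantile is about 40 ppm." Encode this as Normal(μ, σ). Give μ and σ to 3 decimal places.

For Normal(μ,σ), the p-quantile is μ + z_p·σ. Here z_{0.14} = -1.08, z_{0.83} = 0.9542.
So 13 = μ − 1.08σ and 40 = μ + 0.9542σ.
Subtracting: σ = (40 − 13)/(0.9542 − (-1.08)) = 13.271.
Then μ = 13 − (-1.08)·13.271 = 27.337.

μ = 27.337, σ = 13.271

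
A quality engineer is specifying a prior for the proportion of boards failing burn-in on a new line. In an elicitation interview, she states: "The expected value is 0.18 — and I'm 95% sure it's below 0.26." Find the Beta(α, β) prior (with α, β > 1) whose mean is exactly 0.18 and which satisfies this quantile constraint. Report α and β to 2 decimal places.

With mean 0.18 fixed, write α = 0.18s, β = 0.82s where s = α+β.
Need P(θ < 0.26) = 0.95 under Beta(0.18s, 0.82s). Normal approximation: (q−m)/√(m(1−m)/s) ≈ z_{0.95} = 1.64, so s ≈ 0.18·0.82·(1.64)²/(0.26−0.18)² = 62.4.
At s = 62.4: P(θ<0.26) ≈ 0.941. Adjusting to match 0.95 gives s ≈ 69.90.
So α = 0.18·69.90 ≈ 12.58, β = 0.82·69.90 ≈ 57.32.

α ≈ 12.58, β ≈ 57.32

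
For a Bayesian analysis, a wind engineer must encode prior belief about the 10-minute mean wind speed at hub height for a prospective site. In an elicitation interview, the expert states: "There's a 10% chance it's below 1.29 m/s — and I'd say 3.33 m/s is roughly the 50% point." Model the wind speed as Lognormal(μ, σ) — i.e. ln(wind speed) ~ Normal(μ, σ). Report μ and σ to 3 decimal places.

μ ≈ 1.203, σ ≈ 0.740

If T ~ Lognormal(μ,σ) then ln T ~ Normal(μ,σ), so the p-quantile of ln T is μ + z_p·σ.
ln(1.29) = 0.2546 and ln(3.33) = 1.203; z_{0.1} = -1.282, z_{0.5} = 0.
σ = (1.203 − 0.2546)/(0 − (-1.282)) = 0.740.
μ = 0.2546 − (-1.282)·0.740 = 1.203.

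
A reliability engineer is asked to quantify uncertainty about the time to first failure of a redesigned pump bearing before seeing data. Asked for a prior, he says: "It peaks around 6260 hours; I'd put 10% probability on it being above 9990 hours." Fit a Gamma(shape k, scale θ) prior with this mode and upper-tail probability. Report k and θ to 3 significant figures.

k ≈ 9.6, θ ≈ 728

Gamma(k,θ) with k>1 has mode (k−1)θ, so θ = 6260/(k−1).
Need P(X < 9990) = 0.9 with θ tied to k this way. Start at k = 2, θ = 6260: P(X<9990) ≈ 0.474.
Too low — raise k to concentrate. Iterating converges to k ≈ 9.6.
Then θ = 6260/(9.6−1) ≈ 728.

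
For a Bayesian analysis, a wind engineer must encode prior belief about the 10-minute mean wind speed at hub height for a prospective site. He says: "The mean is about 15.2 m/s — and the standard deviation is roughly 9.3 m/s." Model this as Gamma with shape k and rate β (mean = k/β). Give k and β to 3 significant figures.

For Gamma(k, rate β): mean = k/β, variance = k/β², so CV = 1/√k.
CV = SD/mean = 9.3/15.2 = 0.6118, hence k = 1/CV² = 2.67.
Then β = k/mean = 2.67/15.2 = 0.176.

k ≈ 2.67, β ≈ 0.176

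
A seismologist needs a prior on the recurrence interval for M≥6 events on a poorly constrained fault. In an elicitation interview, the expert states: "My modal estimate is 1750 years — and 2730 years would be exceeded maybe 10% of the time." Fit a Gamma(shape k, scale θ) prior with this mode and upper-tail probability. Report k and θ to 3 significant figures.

k ≈ 10.5, θ ≈ 185

Gamma(k,θ) with k>1 has mode (k−1)θ, so θ = 1750/(k−1).
Need P(X < 2730) = 0.9 with θ tied to k this way. Start at k = 2, θ = 1750: P(X<2730) ≈ 0.462.
Too low — raise k to concentrate. Iterating converges to k ≈ 10.5.
Then θ = 1750/(10.5−1) ≈ 185.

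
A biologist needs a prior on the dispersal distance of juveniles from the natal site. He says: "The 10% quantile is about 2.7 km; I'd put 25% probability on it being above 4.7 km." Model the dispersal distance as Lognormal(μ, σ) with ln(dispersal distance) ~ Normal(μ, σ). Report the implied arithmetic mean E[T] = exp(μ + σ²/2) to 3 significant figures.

If T ~ Lognormal(μ,σ) then ln T ~ Normal(μ,σ), so the p-quantile of ln T is μ + z_p·σ.
ln(2.7) = 0.9933 and ln(4.7) = 1.548; z_{0.1} = -1.282, z_{0.75} = 0.6745.
σ = (1.548 − 0.9933)/(0.6745 − (-1.282)) = 0.283.
μ = 0.9933 − (-1.282)·0.283 = 1.356.
E[T] = exp(μ + σ²/2) = exp(1.356 + 0.0402) = 4.04 km.

E[T] ≈ 4.04 km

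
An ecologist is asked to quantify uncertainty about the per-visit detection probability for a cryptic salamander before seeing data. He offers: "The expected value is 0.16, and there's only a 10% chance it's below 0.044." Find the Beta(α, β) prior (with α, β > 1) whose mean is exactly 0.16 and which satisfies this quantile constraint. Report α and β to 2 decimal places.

With mean 0.16 fixed, write α = 0.16s, β = 0.84s where s = α+β.
Need P(θ < 0.044) = 0.1 under Beta(0.16s, 0.84s). Normal approximation: (q−m)/√(m(1−m)/s) ≈ z_{0.1} = -1.28, so s ≈ 0.16·0.84·(-1.28)²/(0.044−0.16)² = 16.4.
At s = 16.4: P(θ<0.044) ≈ 0.054. Adjusting to match 0.1 gives s ≈ 11.56.
So α = 0.16·11.56 ≈ 1.85, β = 0.84·11.56 ≈ 9.71.

α ≈ 1.85, β ≈ 9.71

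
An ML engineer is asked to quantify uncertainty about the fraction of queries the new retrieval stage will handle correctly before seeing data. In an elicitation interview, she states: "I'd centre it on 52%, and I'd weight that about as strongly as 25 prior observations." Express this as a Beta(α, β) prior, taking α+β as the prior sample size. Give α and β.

Under the effective-sample-size interpretation, Beta(α, β) has prior mean α/(α+β) and prior sample size α+β.
So α+β = 25 and α/(α+β) = 0.52, giving α = 0.52·25 = 13 and β = 25 − 13 = 12.

α = 13, β = 12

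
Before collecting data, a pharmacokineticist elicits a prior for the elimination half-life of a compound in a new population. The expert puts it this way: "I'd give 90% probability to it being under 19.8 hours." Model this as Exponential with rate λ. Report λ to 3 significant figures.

λ ≈ 0.116

P(T < 19.8) = 1 − e^(−λ·19.8) = 0.9, so λ = −ln(1−0.9)/19.8 = −ln(0.1)/19.8 = 0.116.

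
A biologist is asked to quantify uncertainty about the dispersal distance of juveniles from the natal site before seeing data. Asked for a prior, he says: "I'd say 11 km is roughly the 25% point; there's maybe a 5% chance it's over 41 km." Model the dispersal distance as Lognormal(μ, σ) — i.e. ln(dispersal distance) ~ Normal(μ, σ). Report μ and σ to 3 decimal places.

μ ≈ 2.781, σ ≈ 0.567

If T ~ Lognormal(μ,σ) then ln T ~ Normal(μ,σ), so the p-quantile of ln T is μ + z_p·σ.
ln(11) = 2.398 and ln(41) = 3.714; z_{0.25} = -0.6745, z_{0.95} = 1.645.
σ = (3.714 − 2.398)/(1.645 − (-0.6745)) = 0.567.
μ = 2.398 − (-0.6745)·0.567 = 2.781.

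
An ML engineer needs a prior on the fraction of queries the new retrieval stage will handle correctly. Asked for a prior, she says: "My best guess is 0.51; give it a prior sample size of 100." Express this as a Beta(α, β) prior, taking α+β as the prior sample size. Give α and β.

α = 51, β = 49

Under the effective-sample-size interpretation, Beta(α, β) has prior mean α/(α+β) and prior sample size α+β.
So α+β = 100 and α/(α+β) = 0.51, giving α = 0.51·100 = 51 and β = 100 − 51 = 49.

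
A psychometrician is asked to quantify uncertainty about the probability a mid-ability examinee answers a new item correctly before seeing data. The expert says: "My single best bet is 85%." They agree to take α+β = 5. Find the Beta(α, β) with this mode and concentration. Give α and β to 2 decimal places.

α = 3.55, β = 1.45

For α,β > 1 the Beta mode is (α−1)/(α+β−2). With α+β = 5, the mode is (α−1)/3.
Set (α−1)/3 = 0.85 → α = 1 + 0.85·3 = 3.55.
β = 5 − α = 1.45.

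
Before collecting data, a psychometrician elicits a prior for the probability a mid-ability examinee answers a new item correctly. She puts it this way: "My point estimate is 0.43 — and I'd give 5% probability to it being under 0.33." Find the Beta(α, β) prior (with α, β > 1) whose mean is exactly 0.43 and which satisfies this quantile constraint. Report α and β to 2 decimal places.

α ≈ 27.43, β ≈ 36.36

With mean 0.43 fixed, write α = 0.43s, β = 0.57s where s = α+β.
Need P(θ < 0.33) = 0.05 under Beta(0.43s, 0.57s). Normal approximation: (q−m)/√(m(1−m)/s) ≈ z_{0.05} = -1.64, so s ≈ 0.43·0.57·(-1.64)²/(0.33−0.43)² = 66.3.
At s = 66.3: P(θ<0.33) ≈ 0.047. Adjusting to match 0.05 gives s ≈ 63.79.
So α = 0.43·63.79 ≈ 27.43, β = 0.57·63.79 ≈ 36.36.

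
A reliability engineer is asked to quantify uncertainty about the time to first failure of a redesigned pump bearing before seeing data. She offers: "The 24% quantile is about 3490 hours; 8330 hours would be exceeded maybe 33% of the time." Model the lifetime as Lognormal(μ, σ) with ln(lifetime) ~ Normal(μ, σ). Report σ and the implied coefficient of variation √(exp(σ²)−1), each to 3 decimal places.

σ ≈ 0.759, CV ≈ 0.883

If T ~ Lognormal(μ,σ) then ln T ~ Normal(μ,σ), so the p-quantile of ln T is μ + z_p·σ.
ln(3490) = 8.158 and ln(8330) = 9.028; z_{0.24} = -0.7063, z_{0.67} = 0.4399.
σ = (9.028 − 8.158)/(0.4399 − (-0.7063)) = 0.759.
μ = 8.158 − (-0.7063)·0.759 = 8.694.
CV = √(exp(σ²)−1) = √(exp(0.5761)−1) = 0.883.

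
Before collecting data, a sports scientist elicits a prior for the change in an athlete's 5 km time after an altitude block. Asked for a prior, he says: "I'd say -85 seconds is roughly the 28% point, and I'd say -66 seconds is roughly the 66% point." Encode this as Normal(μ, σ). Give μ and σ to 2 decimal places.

μ = -73.87, σ = 19.09

The p-quantile of Normal(μ,σ) is μ + z_p·σ, with z_{0.28} = -0.5828 and z_{0.66} = 0.4125.
Eliminate σ: μ = (z₂·x₁ − z₁·x₂)/(z₂ − z₁) = (0.4125·-85 − (-0.5828)·-66)/0.9953 = -73.87.
Then σ = (x₂ − x₁)/(z₂ − z₁) = (-66 − -85)/0.9953 = 19.09.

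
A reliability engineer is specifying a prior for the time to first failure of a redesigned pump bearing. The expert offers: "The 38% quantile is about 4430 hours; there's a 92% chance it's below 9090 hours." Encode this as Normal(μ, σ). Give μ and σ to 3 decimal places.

For Normal(μ,σ), the p-quantile is μ + z_p·σ. Here z_{0.38} = -0.3055, z_{0.92} = 1.405.
So 4430 = μ − 0.3055σ and 9090 = μ + 1.405σ.
Subtracting: σ = (9090 − 4430)/(1.405 − (-0.3055)) = 2724.266.
Then μ = 4430 − (-0.3055)·2724.266 = 5262.211.

μ = 5262.211, σ = 2724.266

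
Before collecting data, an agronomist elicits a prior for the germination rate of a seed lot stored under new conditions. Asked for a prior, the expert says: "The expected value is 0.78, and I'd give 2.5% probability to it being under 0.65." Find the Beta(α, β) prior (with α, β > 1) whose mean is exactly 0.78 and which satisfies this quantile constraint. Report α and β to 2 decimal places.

α ≈ 35.35, β ≈ 9.97

With mean 0.78 fixed, write α = 0.78s, β = 0.22s where s = α+β.
Need P(θ < 0.65) = 0.025 under Beta(0.78s, 0.22s). Normal approximation: (q−m)/√(m(1−m)/s) ≈ z_{0.025} = -1.96, so s ≈ 0.78·0.22·(-1.96)²/(0.65−0.78)² = 39.0.
At s = 39.0: P(θ<0.65) ≈ 0.034. Adjusting to match 0.025 gives s ≈ 45.31.
So α = 0.78·45.31 ≈ 35.35, β = 0.22·45.31 ≈ 9.97.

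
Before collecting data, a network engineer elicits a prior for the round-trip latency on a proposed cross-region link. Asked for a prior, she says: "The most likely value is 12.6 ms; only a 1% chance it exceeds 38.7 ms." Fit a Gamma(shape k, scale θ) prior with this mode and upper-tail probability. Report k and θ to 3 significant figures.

Gamma(k,θ) with k>1 has mode (k−1)θ, so θ = 12.6/(k−1).
Need P(X < 38.7) = 0.99 with θ tied to k this way. Start at k = 2, θ = 12.6: P(X<38.7) ≈ 0.811.
Too low — raise k to concentrate. Iterating converges to k ≈ 4.55.
Then θ = 12.6/(4.55−1) ≈ 3.54.

k ≈ 4.55, θ ≈ 3.54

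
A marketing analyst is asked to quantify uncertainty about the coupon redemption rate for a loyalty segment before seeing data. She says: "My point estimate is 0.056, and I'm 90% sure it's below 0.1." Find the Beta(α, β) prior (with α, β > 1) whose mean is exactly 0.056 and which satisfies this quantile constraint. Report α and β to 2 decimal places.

With mean 0.056 fixed, write α = 0.056s, β = 0.944s where s = α+β.
Need P(θ < 0.1) = 0.9 under Beta(0.056s, 0.944s). Normal approximation: (q−m)/√(m(1−m)/s) ≈ z_{0.9} = 1.28, so s ≈ 0.056·0.944·(1.28)²/(0.1−0.056)² = 44.8.
At s = 44.8: P(θ<0.1) ≈ 0.893. Adjusting to match 0.9 gives s ≈ 49.02.
So α = 0.056·49.02 ≈ 2.74, β = 0.944·49.02 ≈ 46.27.

α ≈ 2.74, β ≈ 46.27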